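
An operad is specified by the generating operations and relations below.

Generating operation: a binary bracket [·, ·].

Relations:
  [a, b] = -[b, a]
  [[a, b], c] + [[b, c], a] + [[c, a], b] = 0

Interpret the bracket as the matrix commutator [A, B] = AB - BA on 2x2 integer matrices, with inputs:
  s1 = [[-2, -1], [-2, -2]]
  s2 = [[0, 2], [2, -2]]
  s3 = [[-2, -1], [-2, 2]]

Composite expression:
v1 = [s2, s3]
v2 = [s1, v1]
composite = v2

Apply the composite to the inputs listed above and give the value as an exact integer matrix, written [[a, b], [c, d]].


[[16, -4], [8, -16]]

[s2, s3] = [[-2, 6], [-4, 2]]
[s1, [s2, s3]] = [[16, -4], [8, -16]]


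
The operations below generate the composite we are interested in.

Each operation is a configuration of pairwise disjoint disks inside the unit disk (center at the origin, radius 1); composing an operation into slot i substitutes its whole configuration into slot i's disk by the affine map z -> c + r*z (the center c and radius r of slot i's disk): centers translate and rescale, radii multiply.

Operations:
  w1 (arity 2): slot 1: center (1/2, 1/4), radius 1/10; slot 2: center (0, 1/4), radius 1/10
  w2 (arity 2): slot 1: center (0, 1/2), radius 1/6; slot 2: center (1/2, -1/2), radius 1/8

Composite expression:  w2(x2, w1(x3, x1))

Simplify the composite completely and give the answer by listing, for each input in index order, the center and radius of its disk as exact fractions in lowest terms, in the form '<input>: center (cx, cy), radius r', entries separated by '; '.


Nesting under w2 composes maps z -> c + r*z down each x-path.
for x2, the 1-step affine chain lands on center (0, 1/2), radius 1/6
for x3, the 2-step affine chain lands on center (9/16, -15/32), radius 1/80
for x1, the 2-step affine chain lands on center (1/2, -15/32), radius 1/80

x1: center (1/2, -15/32), radius 1/80; x2: center (0, 1/2), radius 1/6; x3: center (9/16, -15/32), radius 1/80


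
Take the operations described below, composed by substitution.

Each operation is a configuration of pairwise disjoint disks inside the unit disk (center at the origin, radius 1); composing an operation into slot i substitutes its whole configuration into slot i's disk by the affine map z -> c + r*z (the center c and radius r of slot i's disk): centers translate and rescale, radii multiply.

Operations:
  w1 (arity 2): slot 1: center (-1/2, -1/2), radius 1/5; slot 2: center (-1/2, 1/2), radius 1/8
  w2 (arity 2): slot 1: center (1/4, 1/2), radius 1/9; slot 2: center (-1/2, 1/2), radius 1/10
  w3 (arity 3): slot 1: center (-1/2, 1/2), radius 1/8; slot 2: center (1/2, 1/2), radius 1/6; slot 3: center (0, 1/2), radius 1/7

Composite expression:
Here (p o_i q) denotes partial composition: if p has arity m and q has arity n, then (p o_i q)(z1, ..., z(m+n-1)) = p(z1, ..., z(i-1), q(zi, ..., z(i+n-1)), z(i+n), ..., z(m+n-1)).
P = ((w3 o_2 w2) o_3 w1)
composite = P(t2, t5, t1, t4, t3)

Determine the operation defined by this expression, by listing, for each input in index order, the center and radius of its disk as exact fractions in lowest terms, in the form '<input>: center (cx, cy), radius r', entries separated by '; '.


t1: center (49/120, 23/40), radius 1/300; t2: center (-1/2, 1/2), radius 1/8; t3: center (0, 1/2), radius 1/7; t4: center (49/120, 71/120), radius 1/480; t5: center (13/24, 7/12), radius 1/54


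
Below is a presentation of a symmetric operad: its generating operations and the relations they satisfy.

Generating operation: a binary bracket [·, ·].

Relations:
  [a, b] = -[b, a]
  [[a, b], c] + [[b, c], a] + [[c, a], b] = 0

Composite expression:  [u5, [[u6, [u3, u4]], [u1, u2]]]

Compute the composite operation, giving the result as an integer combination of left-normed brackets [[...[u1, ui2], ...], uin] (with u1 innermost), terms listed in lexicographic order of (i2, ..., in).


Left-normed coefficients sit on the u1-initial expansion words.
Composite bracket: [u5, [[u6, [u3, u4]], [u1, u2]]]
Under [a, b] = ab - ba we get 32 signed associative words (2^5 = 32).
The u1-initial words carry the normal form:
  word u1u2u3u4u6u5 has sign -1, contributing -[[[[[u1, u2], u3], u4], u6], u5]
  word u1u2u4u3u6u5 has sign +1, contributing +[[[[[u1, u2], u4], u3], u6], u5]
  word u1u2u6u3u4u5 has sign +1, contributing +[[[[[u1, u2], u6], u3], u4], u5]
  word u1u2u6u4u3u5 has sign -1, contributing -[[[[[u1, u2], u6], u4], u3], u5]

-[[[[[u1, u2], u3], u4], u6], u5] + [[[[[u1, u2], u4], u3], u6], u5] + [[[[[u1, u2], u6], u3], u4], u5] - [[[[[u1, u2], u6], u4], u3], u5]


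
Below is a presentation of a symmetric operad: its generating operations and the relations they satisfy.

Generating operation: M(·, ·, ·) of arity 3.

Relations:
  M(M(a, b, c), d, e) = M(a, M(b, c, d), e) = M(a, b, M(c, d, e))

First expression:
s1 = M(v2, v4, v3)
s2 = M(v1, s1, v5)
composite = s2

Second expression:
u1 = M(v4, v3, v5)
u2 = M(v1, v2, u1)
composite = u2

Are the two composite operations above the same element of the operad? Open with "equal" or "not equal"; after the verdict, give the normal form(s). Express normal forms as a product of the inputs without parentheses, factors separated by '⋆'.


equal — both sides give v1 ⋆ v2 ⋆ v4 ⋆ v3 ⋆ v5


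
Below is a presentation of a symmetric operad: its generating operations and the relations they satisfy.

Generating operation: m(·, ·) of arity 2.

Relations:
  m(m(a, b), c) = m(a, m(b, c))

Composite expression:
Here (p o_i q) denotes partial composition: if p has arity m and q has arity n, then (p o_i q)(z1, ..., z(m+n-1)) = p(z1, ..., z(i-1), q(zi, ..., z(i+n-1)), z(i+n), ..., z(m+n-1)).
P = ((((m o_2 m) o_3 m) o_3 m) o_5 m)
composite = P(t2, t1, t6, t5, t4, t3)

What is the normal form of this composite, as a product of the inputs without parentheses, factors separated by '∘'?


t2 ∘ t1 ∘ t6 ∘ t5 ∘ t4 ∘ t3

Key point: m is associative — brackets drop, the t-order remains.
m(t6, t5) linearizes to t6 ∘ t5
m(t4, t3) linearizes to t4 ∘ t3
m(m(t6, t5), m(t4, t3)) linearizes to t6 ∘ t5 ∘ t4 ∘ t3
m(t1, m(m(t6, t5), m(t4, t3))) linearizes to t1 ∘ t6 ∘ t5 ∘ t4 ∘ t3
m(t2, m(t1, m(m(t6, t5), m(t4, t3)))) linearizes to t2 ∘ t1 ∘ t6 ∘ t5 ∘ t4 ∘ t3


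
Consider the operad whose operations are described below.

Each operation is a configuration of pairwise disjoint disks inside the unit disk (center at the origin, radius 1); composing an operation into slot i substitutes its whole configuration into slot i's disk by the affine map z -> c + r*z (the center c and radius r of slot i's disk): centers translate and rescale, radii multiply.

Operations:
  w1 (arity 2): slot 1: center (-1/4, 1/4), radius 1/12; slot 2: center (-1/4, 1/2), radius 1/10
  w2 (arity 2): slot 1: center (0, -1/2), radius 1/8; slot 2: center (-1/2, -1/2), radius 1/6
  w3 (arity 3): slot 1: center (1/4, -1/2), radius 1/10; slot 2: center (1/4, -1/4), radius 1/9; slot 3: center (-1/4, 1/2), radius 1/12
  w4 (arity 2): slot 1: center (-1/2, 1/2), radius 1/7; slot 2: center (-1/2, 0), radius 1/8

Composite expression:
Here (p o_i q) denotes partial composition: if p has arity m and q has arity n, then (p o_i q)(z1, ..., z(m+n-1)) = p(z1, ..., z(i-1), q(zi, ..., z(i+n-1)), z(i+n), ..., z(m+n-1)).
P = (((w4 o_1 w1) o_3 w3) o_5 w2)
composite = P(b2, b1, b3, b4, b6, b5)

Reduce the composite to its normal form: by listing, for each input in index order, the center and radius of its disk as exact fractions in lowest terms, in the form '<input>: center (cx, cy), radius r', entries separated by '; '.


b1: center (-15/28, 4/7), radius 1/70; b2: center (-15/28, 15/28), radius 1/84; b3: center (-15/32, -1/16), radius 1/80; b4: center (-15/32, -1/32), radius 1/72; b5: center (-103/192, 11/192), radius 1/576; b6: center (-17/32, 11/192), radius 1/768

Follow each b-input down from w4: c' goes to c + r*c', radius to r*r'.
tracing b2 down its 2-map path: center (-15/28, 15/28), radius 1/84
tracing b1 down its 2-map path: center (-15/28, 4/7), radius 1/70
tracing b3 down its 2-map path: center (-15/32, -1/16), radius 1/80
tracing b4 down its 2-map path: center (-15/32, -1/32), radius 1/72
tracing b6 down its 3-map path: center (-17/32, 11/192), radius 1/768
tracing b5 down its 3-map path: center (-103/192, 11/192), radius 1/576


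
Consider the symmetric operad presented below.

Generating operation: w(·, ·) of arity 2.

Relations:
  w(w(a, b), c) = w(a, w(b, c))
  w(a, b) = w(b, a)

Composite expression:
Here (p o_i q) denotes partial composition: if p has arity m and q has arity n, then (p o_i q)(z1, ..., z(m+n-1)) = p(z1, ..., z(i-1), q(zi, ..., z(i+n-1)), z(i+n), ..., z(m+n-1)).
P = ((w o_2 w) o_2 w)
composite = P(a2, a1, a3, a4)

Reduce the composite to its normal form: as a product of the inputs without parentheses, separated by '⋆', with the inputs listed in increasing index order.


a1 ⋆ a2 ⋆ a3 ⋆ a4

Both nesting and order wash out for w; what remains is which a's occur.
w(a1, a3) unparenthesizes to a1 ⋆ a3
w(w(a1, a3), a4) unparenthesizes to a1 ⋆ a3 ⋆ a4
w(a2, w(w(a1, a3), a4)) unparenthesizes to a2 ⋆ a1 ⋆ a3 ⋆ a4
commutativity sorts the factors: a1 ⋆ a2 ⋆ a3 ⋆ a4


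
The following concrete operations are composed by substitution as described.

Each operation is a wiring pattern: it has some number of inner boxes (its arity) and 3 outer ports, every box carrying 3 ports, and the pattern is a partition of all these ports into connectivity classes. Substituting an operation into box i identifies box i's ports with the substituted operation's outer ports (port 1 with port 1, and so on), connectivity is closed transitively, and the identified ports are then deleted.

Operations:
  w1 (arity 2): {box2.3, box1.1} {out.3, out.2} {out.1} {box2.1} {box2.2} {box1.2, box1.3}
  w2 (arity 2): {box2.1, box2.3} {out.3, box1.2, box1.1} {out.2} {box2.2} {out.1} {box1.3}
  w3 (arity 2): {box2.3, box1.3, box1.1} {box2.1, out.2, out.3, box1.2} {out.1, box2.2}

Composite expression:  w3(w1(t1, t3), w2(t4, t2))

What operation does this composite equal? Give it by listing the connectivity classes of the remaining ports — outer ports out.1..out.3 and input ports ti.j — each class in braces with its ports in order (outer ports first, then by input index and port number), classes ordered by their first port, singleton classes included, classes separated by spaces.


{out.1} {out.2, out.3, t4.1, t4.2} {t1.1, t3.3} {t1.2, t1.3} {t2.1, t2.3} {t2.2} {t3.1} {t3.2} {t4.3}


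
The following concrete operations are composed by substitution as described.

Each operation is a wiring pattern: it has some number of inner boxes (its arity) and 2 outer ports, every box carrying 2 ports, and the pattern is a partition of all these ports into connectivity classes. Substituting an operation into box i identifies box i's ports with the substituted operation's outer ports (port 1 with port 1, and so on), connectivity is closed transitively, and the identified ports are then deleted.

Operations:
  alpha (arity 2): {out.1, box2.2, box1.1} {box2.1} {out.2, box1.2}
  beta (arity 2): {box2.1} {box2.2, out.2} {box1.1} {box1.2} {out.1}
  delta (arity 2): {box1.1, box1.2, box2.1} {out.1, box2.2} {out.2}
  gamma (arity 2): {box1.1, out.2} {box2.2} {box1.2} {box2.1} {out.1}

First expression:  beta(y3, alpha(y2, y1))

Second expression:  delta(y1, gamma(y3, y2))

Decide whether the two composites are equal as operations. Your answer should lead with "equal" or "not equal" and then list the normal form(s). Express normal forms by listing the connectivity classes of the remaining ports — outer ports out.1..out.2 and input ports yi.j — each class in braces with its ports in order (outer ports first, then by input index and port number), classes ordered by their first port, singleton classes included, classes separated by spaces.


not equal — first {out.1} {out.2, y2.2} {y1.1} {y1.2, y2.1} {y3.1} {y3.2}, second {out.1, y3.1} {out.2} {y1.1, y1.2} {y2.1} {y2.2} {y3.2}


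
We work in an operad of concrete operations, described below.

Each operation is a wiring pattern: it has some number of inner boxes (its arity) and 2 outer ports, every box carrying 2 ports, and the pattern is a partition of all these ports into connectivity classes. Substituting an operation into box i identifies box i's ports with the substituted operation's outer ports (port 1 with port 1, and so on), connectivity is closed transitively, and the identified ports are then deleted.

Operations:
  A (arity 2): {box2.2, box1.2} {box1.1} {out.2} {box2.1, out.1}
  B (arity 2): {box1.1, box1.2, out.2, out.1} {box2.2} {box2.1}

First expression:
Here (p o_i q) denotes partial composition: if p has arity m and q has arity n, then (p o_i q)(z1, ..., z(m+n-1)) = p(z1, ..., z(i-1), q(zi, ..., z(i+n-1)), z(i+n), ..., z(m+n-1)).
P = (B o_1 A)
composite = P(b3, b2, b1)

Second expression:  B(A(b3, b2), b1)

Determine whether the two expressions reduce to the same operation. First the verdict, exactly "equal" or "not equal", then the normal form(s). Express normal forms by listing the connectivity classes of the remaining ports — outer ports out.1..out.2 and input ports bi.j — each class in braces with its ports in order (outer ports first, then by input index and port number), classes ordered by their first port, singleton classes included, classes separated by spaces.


The first composite normalizes to {out.1, out.2, b2.1} {b1.1} {b1.2} {b2.2, b3.2} {b3.1}
The second composite normalizes to {out.1, out.2, b2.1} {b1.1} {b1.2} {b2.2, b3.2} {b3.1}
Same normal form: equal.

equal: each reduces to {out.1, out.2, b2.1} {b1.1} {b1.2} {b2.2, b3.2} {b3.1}


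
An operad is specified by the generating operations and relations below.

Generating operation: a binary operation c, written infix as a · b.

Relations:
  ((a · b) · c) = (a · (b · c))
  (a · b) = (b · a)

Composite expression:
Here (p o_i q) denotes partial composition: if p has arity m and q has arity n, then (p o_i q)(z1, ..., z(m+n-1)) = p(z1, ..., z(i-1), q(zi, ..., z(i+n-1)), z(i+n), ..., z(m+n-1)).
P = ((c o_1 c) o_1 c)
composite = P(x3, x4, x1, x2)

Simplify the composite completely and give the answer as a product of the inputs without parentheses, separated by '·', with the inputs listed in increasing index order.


x1 · x2 · x3 · x4

Key point: c commutes, so take the x-inputs in any fixed order.
(x3 · x4) collapses to x3 · x4
((x3 · x4) · x1) collapses to x3 · x4 · x1
(((x3 · x4) · x1) · x2) collapses to x3 · x4 · x1 · x2
sorting the factors by input index: x1 · x2 · x3 · x4


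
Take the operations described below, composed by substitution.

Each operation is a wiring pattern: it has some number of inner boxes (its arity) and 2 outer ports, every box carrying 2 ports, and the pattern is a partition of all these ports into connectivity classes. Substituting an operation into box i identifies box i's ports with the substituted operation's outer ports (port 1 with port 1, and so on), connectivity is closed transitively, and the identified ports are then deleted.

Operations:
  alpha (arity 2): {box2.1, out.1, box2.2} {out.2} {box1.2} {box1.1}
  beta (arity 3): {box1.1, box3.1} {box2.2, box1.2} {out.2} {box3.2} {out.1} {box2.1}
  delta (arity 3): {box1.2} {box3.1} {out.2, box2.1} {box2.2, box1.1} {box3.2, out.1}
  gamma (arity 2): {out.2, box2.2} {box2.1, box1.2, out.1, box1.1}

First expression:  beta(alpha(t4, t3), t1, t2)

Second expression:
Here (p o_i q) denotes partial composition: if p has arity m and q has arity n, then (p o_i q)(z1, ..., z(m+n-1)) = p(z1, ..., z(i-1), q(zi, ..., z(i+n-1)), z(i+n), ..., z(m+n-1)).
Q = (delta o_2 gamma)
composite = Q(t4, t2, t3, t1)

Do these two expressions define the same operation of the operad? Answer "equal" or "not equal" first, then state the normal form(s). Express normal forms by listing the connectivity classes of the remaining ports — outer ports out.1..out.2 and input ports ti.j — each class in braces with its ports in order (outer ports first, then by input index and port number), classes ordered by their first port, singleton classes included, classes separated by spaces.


not equal; the first gives {out.1} {out.2} {t1.1} {t1.2} {t2.1, t3.1, t3.2} {t2.2} {t4.1} {t4.2} and the second {out.1, t1.2} {out.2, t2.1, t2.2, t3.1} {t1.1} {t3.2, t4.1} {t4.2}

Normal form of the first expression: {out.1} {out.2} {t1.1} {t1.2} {t2.1, t3.1, t3.2} {t2.2} {t4.1} {t4.2}
Normal form of the second expression: {out.1, t1.2} {out.2, t2.1, t2.2, t3.1} {t1.1} {t3.2, t4.1} {t4.2}
No match — not equal.


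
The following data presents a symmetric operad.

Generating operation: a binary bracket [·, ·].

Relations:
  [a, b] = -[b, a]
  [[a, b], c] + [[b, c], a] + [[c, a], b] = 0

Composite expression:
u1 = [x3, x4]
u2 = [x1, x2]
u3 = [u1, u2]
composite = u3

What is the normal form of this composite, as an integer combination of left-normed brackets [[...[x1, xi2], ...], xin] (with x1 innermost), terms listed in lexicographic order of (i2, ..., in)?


-[[[x1, x2], x3], x4] + [[[x1, x2], x4], x3]

A multilinear Lie element is pinned by x1-initial words (x1 innermost).
Composite bracket: [[x3, x4], [x1, x2]]
Expanding via [a, b] = ab - ba: 8 signed words (2^3 = 8).
The x1-initial words carry the normal form:
  from x1x2x3x4, sign -1: term -[[[x1, x2], x3], x4]
  from x1x2x4x3, sign +1: term +[[[x1, x2], x4], x3]


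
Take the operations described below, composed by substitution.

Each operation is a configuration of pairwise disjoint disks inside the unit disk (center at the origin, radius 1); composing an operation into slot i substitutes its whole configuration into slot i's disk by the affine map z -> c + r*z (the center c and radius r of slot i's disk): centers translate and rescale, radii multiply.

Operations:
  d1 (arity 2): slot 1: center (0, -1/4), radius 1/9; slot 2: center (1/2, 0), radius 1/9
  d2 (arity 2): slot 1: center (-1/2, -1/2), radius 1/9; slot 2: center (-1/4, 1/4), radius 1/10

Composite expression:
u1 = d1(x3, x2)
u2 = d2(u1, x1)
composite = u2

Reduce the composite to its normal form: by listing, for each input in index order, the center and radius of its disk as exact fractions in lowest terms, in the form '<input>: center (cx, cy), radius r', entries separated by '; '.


x1: center (-1/4, 1/4), radius 1/10; x2: center (-4/9, -1/2), radius 1/81; x3: center (-1/2, -19/36), radius 1/81


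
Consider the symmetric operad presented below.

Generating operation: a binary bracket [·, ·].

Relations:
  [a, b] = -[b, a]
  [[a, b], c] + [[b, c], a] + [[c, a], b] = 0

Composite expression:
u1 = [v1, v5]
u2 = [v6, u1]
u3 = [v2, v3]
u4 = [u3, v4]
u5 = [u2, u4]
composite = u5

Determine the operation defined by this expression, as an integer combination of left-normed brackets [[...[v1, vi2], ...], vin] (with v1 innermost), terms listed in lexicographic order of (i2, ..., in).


-[[[[[v1, v5], v6], v2], v3], v4] + [[[[[v1, v5], v6], v3], v2], v4] + [[[[[v1, v5], v6], v4], v2], v3] - [[[[[v1, v5], v6], v4], v3], v2]

A multilinear Lie element is pinned by v1-initial words (v1 innermost).
Composite bracket: [[v6, [v1, v5]], [[v2, v3], v4]]
Full expansion: 32 signed words from ab - ba (2^5 = 32).
Words beginning with v1 determine it all:
  v1v5v6v2v3v4 appears with sign -1, giving the term -[[[[[v1, v5], v6], v2], v3], v4]
  v1v5v6v3v2v4 appears with sign +1, giving the term +[[[[[v1, v5], v6], v3], v2], v4]
  v1v5v6v4v2v3 appears with sign +1, giving the term +[[[[[v1, v5], v6], v4], v2], v3]
  v1v5v6v4v3v2 appears with sign -1, giving the term -[[[[[v1, v5], v6], v4], v3], v2]


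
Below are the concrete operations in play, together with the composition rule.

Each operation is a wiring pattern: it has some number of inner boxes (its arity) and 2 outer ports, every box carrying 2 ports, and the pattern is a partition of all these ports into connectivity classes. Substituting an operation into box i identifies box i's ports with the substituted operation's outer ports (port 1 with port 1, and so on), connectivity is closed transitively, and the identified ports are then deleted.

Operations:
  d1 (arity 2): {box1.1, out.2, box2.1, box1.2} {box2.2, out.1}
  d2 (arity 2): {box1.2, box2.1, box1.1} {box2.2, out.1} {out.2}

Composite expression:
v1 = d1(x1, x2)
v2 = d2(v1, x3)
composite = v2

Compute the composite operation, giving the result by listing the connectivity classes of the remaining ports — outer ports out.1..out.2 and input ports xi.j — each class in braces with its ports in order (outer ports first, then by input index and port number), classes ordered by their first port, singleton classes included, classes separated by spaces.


Substituting into d2 glues patterns; closure does the rest.
through d1, on inputs (x1, x2): {out.1, x2.2} {out.2, x1.1, x1.2, x2.1} (out.j = stage outer ports)
through d2, on inputs (x1, x2, x3): {out.1, x3.2} {out.2} {x1.1, x1.2, x2.1, x2.2, x3.1} (out.j = stage outer ports)

{out.1, x3.2} {out.2} {x1.1, x1.2, x2.1, x2.2, x3.1}


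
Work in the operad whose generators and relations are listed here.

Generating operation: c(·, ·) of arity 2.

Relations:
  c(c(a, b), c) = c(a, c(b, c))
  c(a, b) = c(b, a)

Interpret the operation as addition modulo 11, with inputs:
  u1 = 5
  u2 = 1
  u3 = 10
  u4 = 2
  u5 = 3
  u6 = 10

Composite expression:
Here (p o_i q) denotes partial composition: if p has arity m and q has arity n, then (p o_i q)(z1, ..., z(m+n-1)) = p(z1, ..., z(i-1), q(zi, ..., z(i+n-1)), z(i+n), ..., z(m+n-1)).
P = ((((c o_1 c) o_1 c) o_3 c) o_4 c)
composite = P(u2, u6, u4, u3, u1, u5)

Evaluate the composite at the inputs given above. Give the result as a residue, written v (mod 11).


9 (mod 11)

c(u2, u6) = 0
c(u3, u1) = 4
c(u4, c(u3, u1)) = 6
c(c(u2, u6), c(u4, c(u3, u1))) = 6
c(c(c(u2, u6), c(u4, c(u3, u1))), u5) = 9


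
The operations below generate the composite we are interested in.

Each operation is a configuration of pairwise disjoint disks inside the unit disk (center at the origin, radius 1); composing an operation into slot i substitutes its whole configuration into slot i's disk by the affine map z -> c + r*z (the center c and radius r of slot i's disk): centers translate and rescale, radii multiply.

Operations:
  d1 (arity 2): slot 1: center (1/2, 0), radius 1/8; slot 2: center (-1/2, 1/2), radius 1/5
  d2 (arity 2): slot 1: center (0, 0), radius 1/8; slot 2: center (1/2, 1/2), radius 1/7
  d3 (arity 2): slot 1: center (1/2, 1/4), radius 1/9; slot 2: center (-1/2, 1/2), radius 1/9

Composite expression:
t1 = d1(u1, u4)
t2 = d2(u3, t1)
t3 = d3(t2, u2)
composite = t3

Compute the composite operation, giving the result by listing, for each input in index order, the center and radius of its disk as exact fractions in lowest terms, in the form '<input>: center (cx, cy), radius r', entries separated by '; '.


u1: center (71/126, 11/36), radius 1/504; u2: center (-1/2, 1/2), radius 1/9; u3: center (1/2, 1/4), radius 1/72; u4: center (23/42, 79/252), radius 1/315

Follow each u-input down from d3: c' goes to c + r*c', radius to r*r'.
u3 passes through 2 substitutions, ending at center (1/2, 1/4), radius 1/72
u1 passes through 3 substitutions, ending at center (71/126, 11/36), radius 1/504
u4 passes through 3 substitutions, ending at center (23/42, 79/252), radius 1/315
u2 passes through 1 substitution, ending at center (-1/2, 1/2), radius 1/9


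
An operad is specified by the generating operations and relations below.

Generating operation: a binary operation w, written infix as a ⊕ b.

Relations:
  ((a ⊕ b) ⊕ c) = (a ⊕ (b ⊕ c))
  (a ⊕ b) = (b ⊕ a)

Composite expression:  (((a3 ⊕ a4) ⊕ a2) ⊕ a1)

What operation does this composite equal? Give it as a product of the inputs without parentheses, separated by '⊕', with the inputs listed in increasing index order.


a1 ⊕ a2 ⊕ a3 ⊕ a4


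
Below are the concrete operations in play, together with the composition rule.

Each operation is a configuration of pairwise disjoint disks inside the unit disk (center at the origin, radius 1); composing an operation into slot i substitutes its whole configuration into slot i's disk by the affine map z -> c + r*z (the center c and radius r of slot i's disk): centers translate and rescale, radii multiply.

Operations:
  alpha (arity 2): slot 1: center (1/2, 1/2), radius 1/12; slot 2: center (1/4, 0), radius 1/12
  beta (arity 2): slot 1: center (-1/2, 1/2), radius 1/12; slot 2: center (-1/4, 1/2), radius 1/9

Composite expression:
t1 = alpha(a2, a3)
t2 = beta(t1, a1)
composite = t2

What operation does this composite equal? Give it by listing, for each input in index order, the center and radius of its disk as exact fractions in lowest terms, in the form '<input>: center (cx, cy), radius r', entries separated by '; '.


a1: center (-1/4, 1/2), radius 1/9; a2: center (-11/24, 13/24), radius 1/144; a3: center (-23/48, 1/2), radius 1/144

Affine substitution under beta: radii multiply and a-centers shift.
tracing a2 down its 2-map path: center (-11/24, 13/24), radius 1/144
tracing a3 down its 2-map path: center (-23/48, 1/2), radius 1/144
tracing a1 down its 1-map path: center (-1/4, 1/2), radius 1/9


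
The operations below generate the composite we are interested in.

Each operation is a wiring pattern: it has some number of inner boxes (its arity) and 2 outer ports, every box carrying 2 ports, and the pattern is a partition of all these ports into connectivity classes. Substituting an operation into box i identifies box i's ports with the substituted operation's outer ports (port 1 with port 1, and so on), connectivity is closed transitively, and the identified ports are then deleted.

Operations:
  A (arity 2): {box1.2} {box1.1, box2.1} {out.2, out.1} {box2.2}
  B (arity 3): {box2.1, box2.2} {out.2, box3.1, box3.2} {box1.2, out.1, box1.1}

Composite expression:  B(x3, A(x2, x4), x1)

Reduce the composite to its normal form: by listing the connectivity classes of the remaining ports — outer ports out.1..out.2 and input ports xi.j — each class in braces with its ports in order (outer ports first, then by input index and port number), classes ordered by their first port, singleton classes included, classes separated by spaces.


{out.1, x3.1, x3.2} {out.2, x1.1, x1.2} {x2.1, x4.1} {x2.2} {x4.2}

Substituting into B glues patterns; closure does the rest.
A over (x2, x4) gives {out.1, out.2} {x2.1, x4.1} {x2.2} {x4.2}, out.j being that stage's outer ports
B over (x3, x2, x4, x1) gives {out.1, x3.1, x3.2} {out.2, x1.1, x1.2} {x2.1, x4.1} {x2.2} {x4.2}, out.j being that stage's outer ports


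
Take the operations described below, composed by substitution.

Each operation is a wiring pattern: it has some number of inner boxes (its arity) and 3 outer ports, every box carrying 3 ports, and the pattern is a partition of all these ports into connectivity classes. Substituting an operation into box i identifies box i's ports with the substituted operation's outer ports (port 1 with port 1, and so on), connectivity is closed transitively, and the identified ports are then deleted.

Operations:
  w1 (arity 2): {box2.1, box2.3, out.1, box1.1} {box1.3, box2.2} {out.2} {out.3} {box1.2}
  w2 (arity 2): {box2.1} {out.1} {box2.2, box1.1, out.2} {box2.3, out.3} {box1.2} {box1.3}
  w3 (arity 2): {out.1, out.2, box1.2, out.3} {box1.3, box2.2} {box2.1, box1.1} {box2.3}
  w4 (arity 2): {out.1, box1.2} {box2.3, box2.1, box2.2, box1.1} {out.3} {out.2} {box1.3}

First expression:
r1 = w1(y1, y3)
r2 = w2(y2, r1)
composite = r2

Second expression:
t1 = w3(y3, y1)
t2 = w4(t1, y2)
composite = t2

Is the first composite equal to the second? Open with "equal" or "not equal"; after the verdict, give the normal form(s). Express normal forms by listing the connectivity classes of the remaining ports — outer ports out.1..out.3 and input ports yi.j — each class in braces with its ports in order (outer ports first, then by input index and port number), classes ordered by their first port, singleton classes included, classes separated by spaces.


not equal: they reduce to {out.1} {out.2, y2.1} {out.3} {y1.1, y3.1, y3.3} {y1.2} {y1.3, y3.2} {y2.2} {y2.3} and {out.1, y2.1, y2.2, y2.3, y3.2} {out.2} {out.3} {y1.1, y3.1} {y1.2, y3.3} {y1.3}

The first expression reduces to {out.1} {out.2, y2.1} {out.3} {y1.1, y3.1, y3.3} {y1.2} {y1.3, y3.2} {y2.2} {y2.3}
The second expression reduces to {out.1, y2.1, y2.2, y2.3, y3.2} {out.2} {out.3} {y1.1, y3.1} {y1.2, y3.3} {y1.3}
Distinct normal forms: not equal.


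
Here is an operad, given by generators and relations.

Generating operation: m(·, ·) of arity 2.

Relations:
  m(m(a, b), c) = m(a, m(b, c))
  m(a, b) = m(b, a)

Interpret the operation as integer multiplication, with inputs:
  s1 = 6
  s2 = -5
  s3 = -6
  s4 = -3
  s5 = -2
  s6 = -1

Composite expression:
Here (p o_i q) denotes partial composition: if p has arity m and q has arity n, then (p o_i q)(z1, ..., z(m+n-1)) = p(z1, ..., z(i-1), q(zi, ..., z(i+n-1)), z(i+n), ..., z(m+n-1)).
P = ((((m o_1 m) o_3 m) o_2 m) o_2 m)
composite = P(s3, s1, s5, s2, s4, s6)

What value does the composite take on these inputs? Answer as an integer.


-1080

m(s1, s5) = -12
m(m(s1, s5), s2) = 60
m(s3, m(m(s1, s5), s2)) = -360
m(s4, s6) = 3
m(m(s3, m(m(s1, s5), s2)), m(s4, s6)) = -1080


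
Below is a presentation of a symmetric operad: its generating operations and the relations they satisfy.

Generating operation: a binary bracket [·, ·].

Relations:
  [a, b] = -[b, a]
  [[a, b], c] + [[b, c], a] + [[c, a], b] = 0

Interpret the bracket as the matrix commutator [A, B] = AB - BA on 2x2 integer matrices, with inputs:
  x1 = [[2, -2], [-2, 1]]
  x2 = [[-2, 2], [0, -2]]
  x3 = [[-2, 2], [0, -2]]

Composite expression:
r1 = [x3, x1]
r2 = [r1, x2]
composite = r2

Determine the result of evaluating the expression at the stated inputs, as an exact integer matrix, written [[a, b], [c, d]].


[[0, -16], [0, 0]]


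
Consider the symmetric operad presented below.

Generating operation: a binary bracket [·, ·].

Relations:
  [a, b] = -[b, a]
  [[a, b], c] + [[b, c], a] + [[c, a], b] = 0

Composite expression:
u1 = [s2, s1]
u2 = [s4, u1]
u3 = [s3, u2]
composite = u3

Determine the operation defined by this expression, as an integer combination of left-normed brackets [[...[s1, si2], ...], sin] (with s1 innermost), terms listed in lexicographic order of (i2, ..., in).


Skip Jacobi rewriting: expand, keep s1-initial words, read off terms.
Composite bracket: [s3, [s4, [s2, s1]]]
Under [a, b] = ab - ba we get 8 signed associative words (2^3 = 8).
Coefficients come from the s1-initial words:
  sign of s1s2s4s3 is -1, so it contributes -[[[s1, s2], s4], s3]

-[[[s1, s2], s4], s3]


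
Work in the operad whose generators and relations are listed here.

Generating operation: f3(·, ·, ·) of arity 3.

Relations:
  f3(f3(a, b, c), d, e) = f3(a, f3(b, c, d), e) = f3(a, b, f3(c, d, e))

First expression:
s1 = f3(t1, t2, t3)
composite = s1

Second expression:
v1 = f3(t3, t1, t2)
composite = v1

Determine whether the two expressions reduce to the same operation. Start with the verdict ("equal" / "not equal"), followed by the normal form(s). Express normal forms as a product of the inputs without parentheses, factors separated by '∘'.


The first expression reduces to t1 ∘ t2 ∘ t3
The second expression reduces to t3 ∘ t1 ∘ t2
No match — not equal.

not equal — first t1 ∘ t2 ∘ t3, second t3 ∘ t1 ∘ t2


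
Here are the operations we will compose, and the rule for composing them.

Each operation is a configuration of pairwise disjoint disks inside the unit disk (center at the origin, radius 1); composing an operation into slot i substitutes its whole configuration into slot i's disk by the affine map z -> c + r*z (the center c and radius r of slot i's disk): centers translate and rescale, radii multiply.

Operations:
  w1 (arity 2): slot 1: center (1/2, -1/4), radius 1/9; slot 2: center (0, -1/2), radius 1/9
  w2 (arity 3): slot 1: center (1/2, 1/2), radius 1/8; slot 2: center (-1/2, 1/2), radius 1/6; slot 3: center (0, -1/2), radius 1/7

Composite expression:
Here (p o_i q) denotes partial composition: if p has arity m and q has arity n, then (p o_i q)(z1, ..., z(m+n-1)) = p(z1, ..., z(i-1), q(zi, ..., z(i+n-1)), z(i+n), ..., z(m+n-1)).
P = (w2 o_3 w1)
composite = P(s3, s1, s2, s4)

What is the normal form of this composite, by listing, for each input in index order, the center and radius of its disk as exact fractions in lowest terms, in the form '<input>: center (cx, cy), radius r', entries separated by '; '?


s1: center (-1/2, 1/2), radius 1/6; s2: center (1/14, -15/28), radius 1/63; s3: center (1/2, 1/2), radius 1/8; s4: center (0, -4/7), radius 1/63

Affine substitution under w2: radii multiply and s-centers shift.
input s3: composing its 1 substitution step yields center (1/2, 1/2), radius 1/8
input s1: composing its 1 substitution step yields center (-1/2, 1/2), radius 1/6
input s2: composing its 2 substitution steps yields center (1/14, -15/28), radius 1/63
input s4: composing its 2 substitution steps yields center (0, -4/7), radius 1/63


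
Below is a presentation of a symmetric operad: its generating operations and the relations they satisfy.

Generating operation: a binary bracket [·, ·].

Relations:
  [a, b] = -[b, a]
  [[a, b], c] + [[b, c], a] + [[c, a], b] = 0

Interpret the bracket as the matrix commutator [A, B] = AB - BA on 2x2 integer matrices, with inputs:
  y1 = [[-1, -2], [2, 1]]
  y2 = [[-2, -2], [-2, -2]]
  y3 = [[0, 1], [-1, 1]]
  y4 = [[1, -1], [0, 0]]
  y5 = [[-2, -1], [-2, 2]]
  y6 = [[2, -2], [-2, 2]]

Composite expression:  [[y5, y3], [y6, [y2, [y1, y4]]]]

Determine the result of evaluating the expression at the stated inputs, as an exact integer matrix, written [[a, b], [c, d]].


[y5, y3] = [[3, -5], [-2, -3]]
[y1, y4] = [[2, 4], [2, -2]]
[y2, [y1, y4]] = [[4, 8], [-8, -4]]
[y6, [y2, [y1, y4]]] = [[32, 16], [-16, -32]]
[[y5, y3], [y6, [y2, [y1, y4]]]] = [[112, 416], [-32, -112]]

[[112, 416], [-32, -112]]


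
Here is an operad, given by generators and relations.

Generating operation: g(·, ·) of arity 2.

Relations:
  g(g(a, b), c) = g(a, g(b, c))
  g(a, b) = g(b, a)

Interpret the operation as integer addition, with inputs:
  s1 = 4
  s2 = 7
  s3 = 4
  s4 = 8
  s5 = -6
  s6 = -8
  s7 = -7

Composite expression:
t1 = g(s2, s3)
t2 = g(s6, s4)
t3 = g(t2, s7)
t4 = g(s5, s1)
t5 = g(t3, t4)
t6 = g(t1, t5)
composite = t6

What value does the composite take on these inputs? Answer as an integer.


2

g(s2, s3) = 11
g(s6, s4) = 0
g(g(s6, s4), s7) = -7
g(s5, s1) = -2
g(g(g(s6, s4), s7), g(s5, s1)) = -9
g(g(s2, s3), g(g(g(s6, s4), s7), g(s5, s1))) = 2


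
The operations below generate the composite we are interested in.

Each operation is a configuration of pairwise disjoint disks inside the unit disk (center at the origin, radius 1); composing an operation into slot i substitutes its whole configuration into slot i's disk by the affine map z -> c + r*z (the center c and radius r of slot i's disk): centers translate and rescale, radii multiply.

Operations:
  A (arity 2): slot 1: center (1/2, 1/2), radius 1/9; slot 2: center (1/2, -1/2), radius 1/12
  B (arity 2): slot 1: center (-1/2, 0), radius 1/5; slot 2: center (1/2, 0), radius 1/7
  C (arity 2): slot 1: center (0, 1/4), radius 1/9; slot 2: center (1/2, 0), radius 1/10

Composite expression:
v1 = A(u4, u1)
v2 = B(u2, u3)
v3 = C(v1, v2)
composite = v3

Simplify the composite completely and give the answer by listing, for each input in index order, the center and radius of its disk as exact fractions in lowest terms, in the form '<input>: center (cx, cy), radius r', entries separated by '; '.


u1: center (1/18, 7/36), radius 1/108; u2: center (9/20, 0), radius 1/50; u3: center (11/20, 0), radius 1/70; u4: center (1/18, 11/36), radius 1/81

Follow each u-input down from C: c' goes to c + r*c', radius to r*r'.
u4 passes through 2 substitutions, ending at center (1/18, 11/36), radius 1/81
u1 passes through 2 substitutions, ending at center (1/18, 7/36), radius 1/108
u2 passes through 2 substitutions, ending at center (9/20, 0), radius 1/50
u3 passes through 2 substitutions, ending at center (11/20, 0), radius 1/70


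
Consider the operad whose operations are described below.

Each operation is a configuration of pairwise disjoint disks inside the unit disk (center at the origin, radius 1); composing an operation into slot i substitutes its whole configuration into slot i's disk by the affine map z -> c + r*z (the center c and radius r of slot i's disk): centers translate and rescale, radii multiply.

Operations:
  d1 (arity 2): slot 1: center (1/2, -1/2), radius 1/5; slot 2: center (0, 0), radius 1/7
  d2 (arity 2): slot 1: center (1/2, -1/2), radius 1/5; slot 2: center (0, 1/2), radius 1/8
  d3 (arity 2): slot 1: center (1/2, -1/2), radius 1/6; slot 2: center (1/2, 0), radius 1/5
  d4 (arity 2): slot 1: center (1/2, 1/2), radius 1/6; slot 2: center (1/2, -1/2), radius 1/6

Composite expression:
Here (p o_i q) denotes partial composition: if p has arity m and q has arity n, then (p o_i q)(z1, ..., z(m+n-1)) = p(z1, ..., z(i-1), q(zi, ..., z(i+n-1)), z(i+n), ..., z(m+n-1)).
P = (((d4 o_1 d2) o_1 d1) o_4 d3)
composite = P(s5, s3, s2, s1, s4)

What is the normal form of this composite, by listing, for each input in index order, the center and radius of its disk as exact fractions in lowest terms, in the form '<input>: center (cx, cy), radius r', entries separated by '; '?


s1: center (7/12, -7/12), radius 1/36; s2: center (1/2, 7/12), radius 1/48; s3: center (7/12, 5/12), radius 1/210; s4: center (7/12, -1/2), radius 1/30; s5: center (3/5, 2/5), radius 1/150

Each s-disk chains the slot maps above it in d4; radii multiply.
s5 passes through 3 substitutions, ending at center (3/5, 2/5), radius 1/150
s3 passes through 3 substitutions, ending at center (7/12, 5/12), radius 1/210
s2 passes through 2 substitutions, ending at center (1/2, 7/12), radius 1/48
s1 passes through 2 substitutions, ending at center (7/12, -7/12), radius 1/36
s4 passes through 2 substitutions, ending at center (7/12, -1/2), radius 1/30


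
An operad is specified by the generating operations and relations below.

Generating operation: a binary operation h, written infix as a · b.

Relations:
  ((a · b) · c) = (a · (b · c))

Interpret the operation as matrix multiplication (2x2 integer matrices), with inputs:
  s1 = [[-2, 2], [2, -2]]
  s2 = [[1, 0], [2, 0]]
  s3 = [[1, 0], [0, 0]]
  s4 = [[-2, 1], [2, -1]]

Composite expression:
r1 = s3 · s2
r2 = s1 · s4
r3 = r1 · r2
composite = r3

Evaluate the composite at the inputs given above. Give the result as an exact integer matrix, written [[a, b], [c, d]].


[[8, -4], [0, 0]]

(s3 · s2) = [[1, 0], [0, 0]]
(s1 · s4) = [[8, -4], [-8, 4]]
((s3 · s2) · (s1 · s4)) = [[8, -4], [0, 0]]


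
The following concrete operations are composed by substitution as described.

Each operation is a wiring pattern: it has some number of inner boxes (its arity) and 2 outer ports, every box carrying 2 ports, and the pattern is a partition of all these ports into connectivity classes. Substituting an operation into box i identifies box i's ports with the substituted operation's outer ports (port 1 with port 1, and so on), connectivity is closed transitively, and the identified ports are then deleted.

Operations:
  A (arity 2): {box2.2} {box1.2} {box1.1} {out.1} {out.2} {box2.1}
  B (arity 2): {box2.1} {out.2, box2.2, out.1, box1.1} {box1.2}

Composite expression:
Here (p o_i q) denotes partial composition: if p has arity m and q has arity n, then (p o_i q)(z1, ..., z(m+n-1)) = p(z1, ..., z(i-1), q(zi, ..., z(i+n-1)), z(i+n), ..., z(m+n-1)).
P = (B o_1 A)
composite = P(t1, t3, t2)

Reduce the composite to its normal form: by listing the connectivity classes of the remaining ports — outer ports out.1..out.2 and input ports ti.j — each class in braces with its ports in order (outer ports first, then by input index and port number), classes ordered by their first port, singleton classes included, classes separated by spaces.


{out.1, out.2, t2.2} {t1.1} {t1.2} {t2.1} {t3.1} {t3.2}

Treat the ports identified at B as solder joints: merge, then drop.
the subtree at A composes to {out.1} {out.2} {t1.1} {t1.2} {t3.1} {t3.2} on (t1, t3); out.j = own outer ports
the subtree at B composes to {out.1, out.2, t2.2} {t1.1} {t1.2} {t2.1} {t3.1} {t3.2} on (t1, t3, t2); out.j = own outer ports
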